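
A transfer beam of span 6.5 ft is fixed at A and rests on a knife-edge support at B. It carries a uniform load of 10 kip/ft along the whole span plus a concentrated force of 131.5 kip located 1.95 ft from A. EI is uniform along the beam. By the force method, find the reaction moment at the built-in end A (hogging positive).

M_A = 205.4 kip·ft

Remove the prop at B; the released (primary) structure is a cantilever built in at A.
Primary-structure tip deflection at B by superposition:
  UDL 10: wL⁴/(8EI) = 2231/EI
  point load 131.5 at a = 1.95: Pa²(3L − a)/(6EI) = 1463/EI
  δ_0 = 3694/EI
Flexibility coefficient — unit upward force at B: δ_{BB} = L³/(3EI) = 91.54/EI.
Compatibility at B: δ_0 − R_B·δ_{BB} = 0, so R_B = 3694/91.54 = 40.35 kip.
Moment equilibrium about A: M_A = Σ(load moments about A) − R_B·L = 467.7 − 40.35×6.5 = 205.4 kip·ft.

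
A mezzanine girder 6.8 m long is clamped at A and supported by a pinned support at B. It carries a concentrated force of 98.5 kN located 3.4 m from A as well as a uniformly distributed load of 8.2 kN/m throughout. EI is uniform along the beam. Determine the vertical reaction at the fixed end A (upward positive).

R_A = 102.6 kN

Take the reaction at B as the redundant and release it; the primary structure is a cantilever fixed at A.
Deflection at B on the released cantilever, summing each load's contribution:
  point load 98.5 at a = 3.4: Pa²(3L − a)/(6EI) = 3226/EI
  UDL 8.2: wL⁴/(8EI) = 2192/EI
  δ_0 = 5418/EI
Flexibility coefficient — unit upward force at B: δ_{BB} = L³/(3EI) = 104.8/EI.
Compatibility at B: δ_0 − R_B·δ_{BB} = 0, so R_B = 5418/104.8 = 51.69 kN.
Vertical equilibrium: R_A = ΣP − R_B = 154.3 − 51.69 = 102.6 kN.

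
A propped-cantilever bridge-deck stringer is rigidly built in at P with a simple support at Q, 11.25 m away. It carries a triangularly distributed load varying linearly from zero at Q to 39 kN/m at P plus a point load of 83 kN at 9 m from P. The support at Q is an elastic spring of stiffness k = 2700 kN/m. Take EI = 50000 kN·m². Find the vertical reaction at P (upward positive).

Choose R_Q as the redundant. The primary structure is the cantilever fixed at P.
Deflection at Q on the released cantilever, summing each load's contribution:
  triangular load, peak 39 at the fixed end: w₀L⁴/(30EI) = 20823/EI
  point load 83 at a = 9: Pa²(3L − a)/(6EI) = 27732/EI
  δ_0 = 48556/EI
Tip deflection under a unit load at Q: L³/(3EI) = 474.6/EI.
With EI = 50000 kN·m²: δ_0 = 0.97112 m and δ_{QQ} = 0.009492 m/kN.
Compatibility — the spring shortens by R_Q/k under the reaction it provides: δ_0 − R_Q·δ_{QQ} = R_Q/k. With 1/k = 0.00037 m/kN, R_Q = δ_0 / (δ_{QQ} + 1/k) = 0.97112 / (0.009492 + 0.00037) = 98.47 kN.
Vertical equilibrium: R_P = ΣP − R_Q = 302.4 − 98.47 = 203.9 kN.

R_P = 203.9 kN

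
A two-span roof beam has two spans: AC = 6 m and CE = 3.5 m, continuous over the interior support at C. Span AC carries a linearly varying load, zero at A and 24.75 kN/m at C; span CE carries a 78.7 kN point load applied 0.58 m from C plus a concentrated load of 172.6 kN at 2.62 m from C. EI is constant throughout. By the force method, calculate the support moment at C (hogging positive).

M_C = 76.59 kN·m

Take M_C as the redundant. Released structure: two simple spans AC and CE with a hinge at C.
Rotations at C on the released spans (each span's end-slope, ×1/EI):
  span AC: triangular load, peak 24.75: w₀L³/(45EI) = 118.8/EI
  span CE: point load 78.7 at a = 0.58: Pab(L + b)/(6LEI) = 40.75/EI
  span CE: point load 172.6 at a = 2.62: Pab(L + b)/(6LEI) = 83/EI
  relative rotation θ_0 = (118.8 + 123.7)/EI = 242.5/EI
A unit hogging moment at C produces rotation L₁/(3EI) + L₂/(3EI) = 3.167/EI.
Slope continuity at C: θ_0 = M_C·3.167/EI, so M_C = 242.5/3.167 = 76.59 kN·m (hogging).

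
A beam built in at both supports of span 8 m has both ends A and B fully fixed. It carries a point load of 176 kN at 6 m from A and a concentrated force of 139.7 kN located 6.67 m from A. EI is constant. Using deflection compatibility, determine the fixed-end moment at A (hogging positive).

M_A = 91.75 kN·m

Take the two fixed-end moments M_A, M_B as redundants; the released structure is the simple span AB.
Simple-span end rotations at A and B under the given loads:
  at A: point load 176 at a = 6: Pab(L + b)/(6LEI) = 440/EI
  at B: point load 176 at a = 6: Pab(L + a)/(6LEI) = 616/EI
  at A: point load 139.7 at a = 6.67: Pab(L + b)/(6LEI) = 240.9/EI
  at B: point load 139.7 at a = 6.67: Pab(L + a)/(6LEI) = 378.8/EI
  θ_A0 = 680.9/EI,  θ_B0 = 994.8/EI
Flexibility coefficients: a unit moment at one end gives L/(3EI) there and L/(6EI) at the far end, so f₁₁ = f₂₂ = 2.667/EI and f₁₂ = f₂₁ = 1.333/EI.
Compatibility — zero rotation at each built-in end:
  2.667 M_A + 1.333 M_B = 680.9
  1.333 M_A + 2.667 M_B = 994.8
Solving the pair gives M_A = 91.75 kN·m and M_B = 327.2 kN·m (hogging).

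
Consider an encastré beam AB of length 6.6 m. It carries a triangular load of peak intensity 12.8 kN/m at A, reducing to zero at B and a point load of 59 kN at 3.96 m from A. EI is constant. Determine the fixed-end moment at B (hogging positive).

Release both end moments; the primary structure is a simply-supported span AB with redundants M_A and M_B.
End rotations of the released simple span under the applied load (×1/EI):
  at A: triangular load, peak 12.8: w₀L³/(45EI) = 81.78/EI
  at B: triangular load, peak 12.8: 7w₀L³/(360EI) = 71.55/EI
  at A: point load 59 at a = 3.96: Pab(L + b)/(6LEI) = 143.9/EI
  at B: point load 59 at a = 3.96: Pab(L + a)/(6LEI) = 164.5/EI
  θ_A0 = 225.7/EI,  θ_B0 = 236/EI
Flexibility coefficients: a unit moment at one end gives L/(3EI) there and L/(6EI) at the far end, so f₁₁ = f₂₂ = 2.2/EI and f₁₂ = f₂₁ = 1.1/EI.
Compatibility — zero rotation at each built-in end:
  2.2 M_A + 1.1 M_B = 225.7
  1.1 M_A + 2.2 M_B = 236
Solving the pair gives M_A = 65.26 kN·m and M_B = 74.66 kN·m (hogging).

M_B = 74.66 kN·m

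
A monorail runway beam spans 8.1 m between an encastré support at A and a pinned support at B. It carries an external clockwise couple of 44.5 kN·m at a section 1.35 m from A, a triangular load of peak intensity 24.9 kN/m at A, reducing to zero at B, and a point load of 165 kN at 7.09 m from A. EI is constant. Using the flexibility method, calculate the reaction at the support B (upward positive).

Release the roller at B. Primary structure: cantilever fixed at A.
Primary-structure tip deflection at B by superposition:
  clockwise couple 44.5 at a = 1.35: M₀a(2L − a)/(2EI) = 446.1/EI
  triangular load, peak 24.9 at the fixed end: w₀L⁴/(30EI) = 3573/EI
  point load 165 at a = 7.09: Pa²(3L − a)/(6EI) = 23791/EI
  δ_0 = 27810/EI
Flexibility coefficient — unit upward force at B: δ_{BB} = L³/(3EI) = 177.1/EI.
Compatibility at B: δ_0 − R_B·δ_{BB} = 0, so R_B = 27810/177.1 = 157 kN.

R_B = 157 kN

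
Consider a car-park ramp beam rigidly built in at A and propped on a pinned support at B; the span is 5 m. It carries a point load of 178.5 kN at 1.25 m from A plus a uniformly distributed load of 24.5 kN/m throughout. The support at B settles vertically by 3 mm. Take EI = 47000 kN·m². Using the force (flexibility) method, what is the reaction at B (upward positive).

Take the reaction at B as the redundant and release it; the primary structure is a cantilever fixed at A.
Primary-structure tip deflection at B by superposition:
  point load 178.5 at a = 1.25: Pa²(3L − a)/(6EI) = 639.2/EI
  UDL 24.5: wL⁴/(8EI) = 1914/EI
  δ_0 = 2553/EI
Tip deflection under a unit load at B: L³/(3EI) = 41.67/EI.
With EI = 47000 kN·m²: δ_0 = 0.054324 m and δ_{BB} = 0.000887 m/kN.
Compatibility — the beam at B must follow the support down by 0.003 m: δ_0 − R_B·δ_{BB} = 0.003, so R_B = (0.054324 − 0.003)/0.000887 = 57.89 kN.

R_B = 57.89 kN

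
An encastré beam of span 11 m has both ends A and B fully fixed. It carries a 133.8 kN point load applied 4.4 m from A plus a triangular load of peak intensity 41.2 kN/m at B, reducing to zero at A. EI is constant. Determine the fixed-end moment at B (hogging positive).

M_B = 390.6 kN·m

Take the two fixed-end moments M_A, M_B as redundants; the released structure is the simple span AB.
On the primary (simply-supported) span, the end slopes from the loading are:
  at A: point load 133.8 at a = 4.4: Pab(L + b)/(6LEI) = 1036/EI
  at B: point load 133.8 at a = 4.4: Pab(L + a)/(6LEI) = 906.6/EI
  at A: triangular load, peak 41.2: 7w₀L³/(360EI) = 1066/EI
  at B: triangular load, peak 41.2: w₀L³/(45EI) = 1219/EI
  θ_A0 = 2102/EI,  θ_B0 = 2125/EI
Flexibility coefficients: a unit moment at one end gives L/(3EI) there and L/(6EI) at the far end, so f₁₁ = f₂₂ = 3.667/EI and f₁₂ = f₂₁ = 1.833/EI.
Compatibility — zero rotation at each built-in end:
  3.667 M_A + 1.833 M_B = 2102
  1.833 M_A + 3.667 M_B = 2125
Solving the pair gives M_A = 378.1 kN·m and M_B = 390.6 kN·m (hogging).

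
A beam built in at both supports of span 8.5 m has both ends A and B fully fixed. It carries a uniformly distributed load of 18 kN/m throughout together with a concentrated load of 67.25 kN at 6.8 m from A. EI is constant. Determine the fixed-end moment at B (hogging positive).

M_B = 181.5 kN·m

Take the two fixed-end moments M_A, M_B as redundants; the released structure is the simple span AB.
Simple-span end rotations at A and B under the given loads:
  at A: UDL 18: wL³/(24EI) = 460.6/EI
  at B: UDL 18: wL³/(24EI) = 460.6/EI
  at A: point load 67.25 at a = 6.8: Pab(L + b)/(6LEI) = 155.5/EI
  at B: point load 67.25 at a = 6.8: Pab(L + a)/(6LEI) = 233.2/EI
  θ_A0 = 616.1/EI,  θ_B0 = 693.8/EI
Flexibility coefficients: a unit moment at one end gives L/(3EI) there and L/(6EI) at the far end, so f₁₁ = f₂₂ = 2.833/EI and f₁₂ = f₂₁ = 1.417/EI.
Compatibility — zero rotation at each built-in end:
  2.833 M_A + 1.417 M_B = 616.1
  1.417 M_A + 2.833 M_B = 693.8
Solving the pair gives M_A = 126.7 kN·m and M_B = 181.5 kN·m (hogging).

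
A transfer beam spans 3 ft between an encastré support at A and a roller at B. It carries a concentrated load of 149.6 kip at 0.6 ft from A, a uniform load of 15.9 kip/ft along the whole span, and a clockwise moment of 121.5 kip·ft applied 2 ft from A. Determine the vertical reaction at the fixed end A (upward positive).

Choose R_B as the redundant. The primary structure is the cantilever fixed at A.
Downward deflection at the released point B due to the loads:
  point load 149.6 at a = 0.6: Pa²(3L − a)/(6EI) = 75.4/EI
  UDL 15.9: wL⁴/(8EI) = 161/EI
  clockwise couple 121.5 at a = 2: M₀a(2L − a)/(2EI) = 486/EI
  δ_0 = 722.4/EI
Flexibility coefficient — unit upward force at B: δ_{BB} = L³/(3EI) = 9/EI.
Compatibility at B: δ_0 − R_B·δ_{BB} = 0, so R_B = 722.4/9 = 80.27 kip.
Vertical equilibrium: R_A = ΣP − R_B = 197.3 − 80.27 = 117 kip.

R_A = 117 kip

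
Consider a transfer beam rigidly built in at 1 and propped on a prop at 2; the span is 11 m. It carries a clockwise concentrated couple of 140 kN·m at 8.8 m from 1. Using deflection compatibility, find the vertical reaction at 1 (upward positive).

R_1 = -18.33 kN

Take the reaction at 2 as the redundant and release it; the primary structure is a cantilever fixed at 1.
Free-end deflection of the primary structure under the applied loading (downward +):
  clockwise couple 140 at a = 8.8: M₀a(2L − a)/(2EI) = 8131/EI
Flexibility coefficient — unit upward force at 2: δ_{22} = L³/(3EI) = 443.7/EI.
Compatibility at 2: δ_0 − R_2·δ_{22} = 0, so R_2 = 8131/443.7 = 18.33 kN.
Vertical equilibrium: R_1 = ΣP − R_2 = 0 − 18.33 = -18.33 kN.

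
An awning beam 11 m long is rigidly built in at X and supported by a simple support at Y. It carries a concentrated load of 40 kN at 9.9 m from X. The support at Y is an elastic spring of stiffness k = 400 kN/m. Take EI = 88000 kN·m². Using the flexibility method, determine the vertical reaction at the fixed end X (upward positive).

Release the roller at Y. Primary structure: cantilever fixed at X.
Deflection at Y on the released cantilever, summing each load's contribution:
  point load 40 at a = 9.9: Pa²(3L − a)/(6EI) = 15094/EI
Flexibility coefficient — unit upward force at Y: δ_{YY} = L³/(3EI) = 443.7/EI.
With EI = 88000 kN·m²: δ_0 = 0.17152 m and δ_{YY} = 0.005042 m/kN.
Compatibility — the spring shortens by R_Y/k under the reaction it provides: δ_0 − R_Y·δ_{YY} = R_Y/k. With 1/k = 0.0025 m/kN, R_Y = δ_0 / (δ_{YY} + 1/k) = 0.17152 / (0.005042 + 0.0025) = 22.74 kN.
Vertical equilibrium: R_X = ΣP − R_Y = 40 − 22.74 = 17.26 kN.

R_X = 17.26 kN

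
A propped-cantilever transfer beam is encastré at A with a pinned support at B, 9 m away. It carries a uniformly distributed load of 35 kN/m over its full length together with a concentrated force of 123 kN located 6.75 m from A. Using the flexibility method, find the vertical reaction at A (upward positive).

Take the reaction at B as the redundant and release it; the primary structure is a cantilever fixed at A.
Deflection at B on the released cantilever, summing each load's contribution:
  UDL 35: wL⁴/(8EI) = 28704/EI
  point load 123 at a = 6.75: Pa²(3L − a)/(6EI) = 18914/EI
  δ_0 = 47619/EI
Tip deflection under a unit load at B: L³/(3EI) = 243/EI.
The prop prevents deflection at B: R_B = δ_0/δ_{BB} = 47619/243 = 196 kN.
Vertical equilibrium: R_A = ΣP − R_B = 438 − 196 = 242 kN.

R_A = 242 kN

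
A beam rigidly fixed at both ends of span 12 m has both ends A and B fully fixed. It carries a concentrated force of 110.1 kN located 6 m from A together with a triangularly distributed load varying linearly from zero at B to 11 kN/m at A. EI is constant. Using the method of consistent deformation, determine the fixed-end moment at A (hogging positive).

M_A = 244.3 kN·m

Take the two fixed-end moments M_A, M_B as redundants; the released structure is the simple span AB.
Simple-span end rotations at A and B under the given loads:
  at A: point load 110.1 at a = 6: Pab(L + b)/(6LEI) = 990.9/EI
  at B: point load 110.1 at a = 6: Pab(L + a)/(6LEI) = 990.9/EI
  at A: triangular load, peak 11: w₀L³/(45EI) = 422.4/EI
  at B: triangular load, peak 11: 7w₀L³/(360EI) = 369.6/EI
  θ_A0 = 1413/EI,  θ_B0 = 1360/EI
Flexibility coefficients: a unit moment at one end gives L/(3EI) there and L/(6EI) at the far end, so f₁₁ = f₂₂ = 4/EI and f₁₂ = f₂₁ = 2/EI.
Compatibility — zero rotation at each built-in end:
  4 M_A + 2 M_B = 1413
  2 M_A + 4 M_B = 1360
Solving the pair gives M_A = 244.3 kN·m and M_B = 217.9 kN·m (hogging).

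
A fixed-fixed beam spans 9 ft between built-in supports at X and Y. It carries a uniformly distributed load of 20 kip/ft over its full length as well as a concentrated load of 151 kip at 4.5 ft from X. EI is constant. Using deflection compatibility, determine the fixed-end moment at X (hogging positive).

Take the two fixed-end moments M_X, M_Y as redundants; the released structure is the simple span XY.
Simple-span end rotations at X and Y under the given loads:
  at X: UDL 20: wL³/(24EI) = 607.5/EI
  at Y: UDL 20: wL³/(24EI) = 607.5/EI
  at X: point load 151 at a = 4.5: Pab(L + b)/(6LEI) = 764.4/EI
  at Y: point load 151 at a = 4.5: Pab(L + a)/(6LEI) = 764.4/EI
  θ_X0 = 1372/EI,  θ_Y0 = 1372/EI
Flexibility coefficients: a unit moment at one end gives L/(3EI) there and L/(6EI) at the far end, so f₁₁ = f₂₂ = 3/EI and f₁₂ = f₂₁ = 1.5/EI.
Compatibility — zero rotation at each built-in end:
  3 M_X + 1.5 M_Y = 1372
  1.5 M_X + 3 M_Y = 1372
Solving the pair gives M_X = 304.9 kip·ft and M_Y = 304.9 kip·ft (hogging).

M_X = 304.9 kip·ft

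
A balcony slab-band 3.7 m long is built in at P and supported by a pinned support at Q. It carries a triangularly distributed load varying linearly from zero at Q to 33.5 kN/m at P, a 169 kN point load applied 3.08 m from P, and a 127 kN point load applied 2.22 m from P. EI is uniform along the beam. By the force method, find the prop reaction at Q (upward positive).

Choose R_Q as the redundant. The primary structure is the cantilever fixed at P.
Primary-structure tip deflection at Q by superposition:
  triangular load, peak 33.5 at the fixed end: w₀L⁴/(30EI) = 209.3/EI
  point load 169 at a = 3.08: Pa²(3L − a)/(6EI) = 2143/EI
  point load 127 at a = 2.22: Pa²(3L − a)/(6EI) = 926.3/EI
  δ_0 = 3279/EI
Tip deflection under a unit load at Q: L³/(3EI) = 16.88/EI.
The prop prevents deflection at Q: R_Q = δ_0/δ_{QQ} = 3279/16.88 = 194.2 kN.

R_Q = 194.2 kN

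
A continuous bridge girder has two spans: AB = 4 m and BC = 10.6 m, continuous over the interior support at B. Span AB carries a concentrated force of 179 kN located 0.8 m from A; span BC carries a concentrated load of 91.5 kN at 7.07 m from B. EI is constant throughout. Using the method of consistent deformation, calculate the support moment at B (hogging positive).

M_B = 123.1 kN·m

Release continuity at B by inserting a hinge; the redundant is the internal moment M_B. The primary structure is two simply-supported spans AB and BC.
End slopes at the hinge B, treating each span as simply supported:
  span AB: point load 179 at a = 0.8: Pab(L + a)/(6LEI) = 91.65/EI
  span BC: point load 91.5 at a = 7.07: Pab(L + b)/(6LEI) = 507.3/EI
  relative rotation θ_0 = (91.65 + 507.3)/EI = 599/EI
A unit hogging moment at B produces rotation L₁/(3EI) + L₂/(3EI) = 4.867/EI.
Compatibility: M_B·(L₁+L₂)/(3EI) = θ_0, giving M_B = 123.1 kN·m (hogging).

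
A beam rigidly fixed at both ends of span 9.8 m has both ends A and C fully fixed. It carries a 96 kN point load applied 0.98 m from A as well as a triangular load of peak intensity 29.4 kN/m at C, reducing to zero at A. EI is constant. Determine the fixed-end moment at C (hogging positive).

Release both end moments; the primary structure is a simply-supported span AC with redundants M_A and M_C.
On the primary (simply-supported) span, the end slopes from the loading are:
  at A: point load 96 at a = 0.98: Pab(L + b)/(6LEI) = 262.8/EI
  at C: point load 96 at a = 0.98: Pab(L + a)/(6LEI) = 152.1/EI
  at A: triangular load, peak 29.4: 7w₀L³/(360EI) = 538/EI
  at C: triangular load, peak 29.4: w₀L³/(45EI) = 614.9/EI
  θ_A0 = 800.8/EI,  θ_C0 = 767/EI
Flexibility coefficients: a unit moment at one end gives L/(3EI) there and L/(6EI) at the far end, so f₁₁ = f₂₂ = 3.267/EI and f₁₂ = f₂₁ = 1.633/EI.
Compatibility — zero rotation at each built-in end:
  3.267 M_A + 1.633 M_C = 800.8
  1.633 M_A + 3.267 M_C = 767
Solving the pair gives M_A = 170.3 kN·m and M_C = 149.6 kN·m (hogging).

M_C = 149.6 kN·m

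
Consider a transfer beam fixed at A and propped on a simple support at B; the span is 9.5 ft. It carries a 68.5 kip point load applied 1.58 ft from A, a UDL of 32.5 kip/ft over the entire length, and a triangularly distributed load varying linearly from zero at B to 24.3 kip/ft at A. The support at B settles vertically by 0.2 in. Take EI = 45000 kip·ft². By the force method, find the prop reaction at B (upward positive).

R_B = 138.9 kip

Choose R_B as the redundant. The primary structure is the cantilever fixed at A.
Deflection at B on the released cantilever, summing each load's contribution:
  point load 68.5 at a = 1.58: Pa²(3L − a)/(6EI) = 767.2/EI
  UDL 32.5: wL⁴/(8EI) = 33089/EI
  triangular load, peak 24.3 at the fixed end: w₀L⁴/(30EI) = 6598/EI
  δ_0 = 40454/EI
Tip deflection under a unit load at B: L³/(3EI) = 285.8/EI.
With EI = 45000 kip·ft²: δ_0 = 0.89898 ft and δ_{BB} = 0.006351 ft/kip.
Compatibility — the beam at B must follow the support down by 0.01667 ft: δ_0 − R_B·δ_{BB} = 0.01667, so R_B = (0.89898 − 0.01667)/0.006351 = 138.9 kip.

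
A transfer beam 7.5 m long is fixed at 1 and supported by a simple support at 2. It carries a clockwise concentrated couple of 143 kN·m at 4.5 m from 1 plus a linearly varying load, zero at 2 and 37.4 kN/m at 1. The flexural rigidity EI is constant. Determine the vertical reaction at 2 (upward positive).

R_2 = 52.07 kN

Take the reaction at 2 as the redundant and release it; the primary structure is a cantilever fixed at 1.
Free-end deflection of the primary structure under the applied loading (downward +):
  clockwise couple 143 at a = 4.5: M₀a(2L − a)/(2EI) = 3378/EI
  triangular load, peak 37.4 at the fixed end: w₀L⁴/(30EI) = 3945/EI
  δ_0 = 7323/EI
Flexibility coefficient — unit upward force at 2: δ_{22} = L³/(3EI) = 140.6/EI.
Compatibility at 2: δ_0 − R_2·δ_{22} = 0, so R_2 = 7323/140.6 = 52.07 kN.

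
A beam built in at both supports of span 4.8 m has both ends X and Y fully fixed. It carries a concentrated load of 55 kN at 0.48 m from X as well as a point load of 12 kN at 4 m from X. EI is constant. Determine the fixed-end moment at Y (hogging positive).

M_Y = 9.043 kN·m

Take the two fixed-end moments M_X, M_Y as redundants; the released structure is the simple span XY.
End rotations of the released simple span under the applied load (×1/EI):
  at X: point load 55 at a = 0.48: Pab(L + b)/(6LEI) = 36.12/EI
  at Y: point load 55 at a = 0.48: Pab(L + a)/(6LEI) = 20.91/EI
  at X: point load 12 at a = 4: Pab(L + b)/(6LEI) = 7.467/EI
  at Y: point load 12 at a = 4: Pab(L + a)/(6LEI) = 11.73/EI
  θ_X0 = 43.58/EI,  θ_Y0 = 32.64/EI
Flexibility coefficients: a unit moment at one end gives L/(3EI) there and L/(6EI) at the far end, so f₁₁ = f₂₂ = 1.6/EI and f₁₂ = f₂₁ = 0.8/EI.
Compatibility — zero rotation at each built-in end:
  1.6 M_X + 0.8 M_Y = 43.58
  0.8 M_X + 1.6 M_Y = 32.64
Solving the pair gives M_X = 22.72 kN·m and M_Y = 9.043 kN·m (hogging).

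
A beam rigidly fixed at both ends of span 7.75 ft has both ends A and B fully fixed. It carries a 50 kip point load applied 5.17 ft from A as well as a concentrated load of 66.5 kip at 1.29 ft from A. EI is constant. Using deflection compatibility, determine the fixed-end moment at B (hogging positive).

M_B = 69.31 kip·ft

Take the two fixed-end moments M_A, M_B as redundants; the released structure is the simple span AB.
End rotations of the released simple span under the applied load (×1/EI):
  at A: point load 50 at a = 5.17: Pab(L + b)/(6LEI) = 148.2/EI
  at B: point load 50 at a = 5.17: Pab(L + a)/(6LEI) = 185.3/EI
  at A: point load 66.5 at a = 1.29: Pab(L + b)/(6LEI) = 169.3/EI
  at B: point load 66.5 at a = 1.29: Pab(L + a)/(6LEI) = 107.7/EI
  θ_A0 = 317.5/EI,  θ_B0 = 293/EI
Flexibility coefficients: a unit moment at one end gives L/(3EI) there and L/(6EI) at the far end, so f₁₁ = f₂₂ = 2.583/EI and f₁₂ = f₂₁ = 1.292/EI.
Compatibility — zero rotation at each built-in end:
  2.583 M_A + 1.292 M_B = 317.5
  1.292 M_A + 2.583 M_B = 293
Solving the pair gives M_A = 88.25 kip·ft and M_B = 69.31 kip·ft (hogging).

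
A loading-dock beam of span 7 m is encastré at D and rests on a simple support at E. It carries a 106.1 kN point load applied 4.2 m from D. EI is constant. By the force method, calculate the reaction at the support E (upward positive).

R_E = 45.84 kN

Take the reaction at E as the redundant and release it; the primary structure is a cantilever fixed at D.
Free-end deflection of the primary structure under the applied loading (downward +):
  point load 106.1 at a = 4.2: Pa²(3L − a)/(6EI) = 5240/EI
Tip deflection under a unit load at E: L³/(3EI) = 114.3/EI.
Compatibility at E: δ_0 − R_E·δ_{EE} = 0, so R_E = 5240/114.3 = 45.84 kN.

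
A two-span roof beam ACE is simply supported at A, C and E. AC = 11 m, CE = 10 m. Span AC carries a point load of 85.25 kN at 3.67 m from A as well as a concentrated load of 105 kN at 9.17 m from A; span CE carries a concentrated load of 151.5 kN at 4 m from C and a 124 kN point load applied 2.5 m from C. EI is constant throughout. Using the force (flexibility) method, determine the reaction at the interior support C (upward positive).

Take M_C as the redundant. Released structure: two simple spans AC and CE with a hinge at C.
Rotations at C on the released spans (each span's end-slope, ×1/EI):
  span AC: point load 85.25 at a = 3.67: Pab(L + a)/(6LEI) = 509.7/EI
  span AC: point load 105 at a = 9.17: Pab(L + a)/(6LEI) = 538.5/EI
  span CE: point load 151.5 at a = 4: Pab(L + b)/(6LEI) = 969.6/EI
  span CE: point load 124 at a = 2.5: Pab(L + b)/(6LEI) = 678.1/EI
  relative rotation θ_0 = (1048 + 1648)/EI = 2696/EI
A unit hogging moment at C produces rotation L₁/(3EI) + L₂/(3EI) = 7/EI.
Compatibility: M_C·(L₁+L₂)/(3EI) = θ_0, giving M_C = 385.1 kN·m (hogging).
Span AC, ΣM about A with M_C applied at C: R_C^{AC}·11 = 1276 + 385.1, so R_C^{AC} = 151 kN and R_A = 190.2 − 151 = 39.26 kN.
Span CE, ΣM about E: R_C^{CE}·10 = 1839 + 385.1, so R_C^{CE} = 222.4 kN and R_E = 275.5 − 222.4 = 53.09 kN.
R_C = 151 + 222.4 = 373.4 kN.

R_C = 373.4 kN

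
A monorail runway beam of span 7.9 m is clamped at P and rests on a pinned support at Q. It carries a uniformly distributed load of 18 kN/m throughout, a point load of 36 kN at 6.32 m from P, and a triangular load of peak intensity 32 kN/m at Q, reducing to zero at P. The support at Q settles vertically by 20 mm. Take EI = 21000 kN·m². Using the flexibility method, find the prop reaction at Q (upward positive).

Release the roller at Q. Primary structure: cantilever fixed at P.
Deflection at Q on the released cantilever, summing each load's contribution:
  UDL 18: wL⁴/(8EI) = 8764/EI
  point load 36 at a = 6.32: Pa²(3L − a)/(6EI) = 4165/EI
  triangular load, peak 32 at the free end: 11w₀L⁴/(120EI) = 11425/EI
  δ_0 = 24354/EI
Flexibility coefficient — unit upward force at Q: δ_{QQ} = L³/(3EI) = 164.3/EI.
With EI = 21000 kN·m²: δ_0 = 1.1597 m and δ_{QQ} = 0.007826 m/kN.
Compatibility — the beam at Q must follow the support down by 0.02 m: δ_0 − R_Q·δ_{QQ} = 0.02, so R_Q = (1.1597 − 0.02)/0.007826 = 145.6 kN.

R_Q = 145.6 kN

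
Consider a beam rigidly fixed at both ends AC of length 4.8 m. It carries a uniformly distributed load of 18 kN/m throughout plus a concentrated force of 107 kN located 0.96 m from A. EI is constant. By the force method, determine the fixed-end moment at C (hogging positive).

Take the two fixed-end moments M_A, M_C as redundants; the released structure is the simple span AC.
On the primary (simply-supported) span, the end slopes from the loading are:
  at A: UDL 18: wL³/(24EI) = 82.94/EI
  at C: UDL 18: wL³/(24EI) = 82.94/EI
  at A: point load 107 at a = 0.96: Pab(L + b)/(6LEI) = 118.3/EI
  at C: point load 107 at a = 0.96: Pab(L + a)/(6LEI) = 78.89/EI
  θ_A0 = 201.3/EI,  θ_C0 = 161.8/EI
Flexibility coefficients: a unit moment at one end gives L/(3EI) there and L/(6EI) at the far end, so f₁₁ = f₂₂ = 1.6/EI and f₁₂ = f₂₁ = 0.8/EI.
Compatibility — zero rotation at each built-in end:
  1.6 M_A + 0.8 M_C = 201.3
  0.8 M_A + 1.6 M_C = 161.8
Solving the pair gives M_A = 100.3 kN·m and M_C = 51 kN·m (hogging).

M_C = 51 kN·m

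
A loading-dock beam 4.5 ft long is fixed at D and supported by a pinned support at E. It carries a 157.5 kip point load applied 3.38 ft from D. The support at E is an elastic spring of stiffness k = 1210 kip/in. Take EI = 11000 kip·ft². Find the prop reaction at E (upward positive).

Choose R_E as the redundant. The primary structure is the cantilever fixed at D.
Primary-structure tip deflection at E by superposition:
  point load 157.5 at a = 3.38: Pa²(3L − a)/(6EI) = 3035/EI
Tip deflection under a unit load at E: L³/(3EI) = 30.38/EI.
With EI = 11000 kip·ft²: δ_0 = 0.2759 ft and δ_{EE} = 0.002761 ft/kip.
Compatibility — the spring shortens by R_E/k under the reaction it provides: δ_0 − R_E·δ_{EE} = R_E/k. With 1/k = 1/(1210×12) ft/kip = 0.000069 ft/kip, R_E = δ_0 / (δ_{EE} + 1/k) = 0.2759 / (0.002761 + 0.000069) = 97.48 kip.

R_E = 97.48 kip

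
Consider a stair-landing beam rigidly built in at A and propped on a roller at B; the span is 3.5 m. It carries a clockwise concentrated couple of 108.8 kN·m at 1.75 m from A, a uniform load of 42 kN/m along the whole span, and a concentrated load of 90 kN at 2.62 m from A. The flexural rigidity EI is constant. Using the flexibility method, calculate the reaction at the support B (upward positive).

R_B = 146.9 kN

Release the roller at B. Primary structure: cantilever fixed at A.
Free-end deflection of the primary structure under the applied loading (downward +):
  clockwise couple 108.8 at a = 1.75: M₀a(2L − a)/(2EI) = 499.8/EI
  UDL 42: wL⁴/(8EI) = 787.8/EI
  point load 90 at a = 2.62: Pa²(3L − a)/(6EI) = 811.4/EI
  δ_0 = 2099/EI
Tip deflection under a unit load at B: L³/(3EI) = 14.29/EI.
Compatibility at B: δ_0 − R_B·δ_{BB} = 0, so R_B = 2099/14.29 = 146.9 kN.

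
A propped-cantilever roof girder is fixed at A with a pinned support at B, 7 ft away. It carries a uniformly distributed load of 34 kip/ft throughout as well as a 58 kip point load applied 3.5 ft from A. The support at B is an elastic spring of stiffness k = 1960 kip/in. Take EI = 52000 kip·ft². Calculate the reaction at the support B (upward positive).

Choose R_B as the redundant. The primary structure is the cantilever fixed at A.
Primary-structure tip deflection at B by superposition:
  UDL 34: wL⁴/(8EI) = 10204/EI
  point load 58 at a = 3.5: Pa²(3L − a)/(6EI) = 2072/EI
  δ_0 = 12277/EI
Tip deflection under a unit load at B: L³/(3EI) = 114.3/EI.
With EI = 52000 kip·ft²: δ_0 = 0.23609 ft and δ_{BB} = 0.002199 ft/kip.
Compatibility — the spring shortens by R_B/k under the reaction it provides: δ_0 − R_B·δ_{BB} = R_B/k. With 1/k = 1/(1960×12) ft/kip = 0.000043 ft/kip, R_B = δ_0 / (δ_{BB} + 1/k) = 0.23609 / (0.002199 + 0.000043) = 105.3 kip.

R_B = 105.3 kip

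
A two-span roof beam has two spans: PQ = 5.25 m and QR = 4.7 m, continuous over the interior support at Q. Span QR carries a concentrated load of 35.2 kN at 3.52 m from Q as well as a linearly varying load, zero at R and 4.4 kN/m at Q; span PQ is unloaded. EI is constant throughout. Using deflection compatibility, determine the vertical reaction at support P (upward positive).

R_P = -2.334 kN

Insert a hinge at Q; M_Q is the redundant, and each span becomes simply supported.
Rotations at Q on the released spans (each span's end-slope, ×1/EI):
  span QR: point load 35.2 at a = 3.52: Pab(L + b)/(6LEI) = 30.49/EI
  span QR: triangular load, peak 4.4: w₀L³/(45EI) = 10.15/EI
  relative rotation θ_0 = (0 + 40.64)/EI = 40.64/EI
A unit hogging moment at Q produces rotation L₁/(3EI) + L₂/(3EI) = 3.317/EI.
Compatibility: M_Q·(L₁+L₂)/(3EI) = θ_0, giving M_Q = 12.25 kN·m (hogging).
Span PQ, ΣM about P with M_Q applied at Q: R_Q^{PQ}·5.25 = 0 + 12.25, so R_Q^{PQ} = 2.334 kN and R_P = 0 − 2.334 = -2.334 kN.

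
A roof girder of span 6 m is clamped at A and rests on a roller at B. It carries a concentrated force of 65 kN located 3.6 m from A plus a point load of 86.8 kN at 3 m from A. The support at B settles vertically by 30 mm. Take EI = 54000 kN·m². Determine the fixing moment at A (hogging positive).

Take the reaction at B as the redundant and release it; the primary structure is a cantilever fixed at A.
Downward deflection at the released point B due to the loads:
  point load 65 at a = 3.6: Pa²(3L − a)/(6EI) = 2022/EI
  point load 86.8 at a = 3: Pa²(3L − a)/(6EI) = 1953/EI
  δ_0 = 3975/EI
Tip deflection under a unit load at B: L³/(3EI) = 72/EI.
With EI = 54000 kN·m²: δ_0 = 0.073607 m and δ_{BB} = 0.001333 m/kN.
Compatibility — the beam at B must follow the support down by 0.03 m: δ_0 − R_B·δ_{BB} = 0.03, so R_B = (0.073607 − 0.03)/0.001333 = 32.71 kN.
Moment equilibrium about A: M_A = Σ(load moments about A) − R_B·L = 494.4 − 32.71×6 = 298.2 kN·m.

M_A = 298.2 kN·m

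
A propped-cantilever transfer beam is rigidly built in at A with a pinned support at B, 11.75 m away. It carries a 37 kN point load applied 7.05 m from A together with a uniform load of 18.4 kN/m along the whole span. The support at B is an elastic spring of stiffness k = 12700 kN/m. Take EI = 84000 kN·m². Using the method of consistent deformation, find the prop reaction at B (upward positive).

R_B = 95.89 kN

Choose R_B as the redundant. The primary structure is the cantilever fixed at A.
Downward deflection at the released point B due to the loads:
  point load 37 at a = 7.05: Pa²(3L − a)/(6EI) = 8643/EI
  UDL 18.4: wL⁴/(8EI) = 43841/EI
  δ_0 = 52484/EI
Tip deflection under a unit load at B: L³/(3EI) = 540.7/EI.
With EI = 84000 kN·m²: δ_0 = 0.62481 m and δ_{BB} = 0.006437 m/kN.
Compatibility — the spring shortens by R_B/k under the reaction it provides: δ_0 − R_B·δ_{BB} = R_B/k. With 1/k = 0.000079 m/kN, R_B = δ_0 / (δ_{BB} + 1/k) = 0.62481 / (0.006437 + 0.000079) = 95.89 kN.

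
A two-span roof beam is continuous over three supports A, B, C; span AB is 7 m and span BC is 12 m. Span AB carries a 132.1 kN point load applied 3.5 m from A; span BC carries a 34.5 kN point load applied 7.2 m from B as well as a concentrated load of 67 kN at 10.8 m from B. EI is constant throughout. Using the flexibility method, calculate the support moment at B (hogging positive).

M_B = 132.9 kN·m

Take M_B as the redundant. Released structure: two simple spans AB and BC with a hinge at B.
Rotations at B on the released spans (each span's end-slope, ×1/EI):
  span AB: point load 132.1 at a = 3.5: Pab(L + a)/(6LEI) = 404.6/EI
  span BC: point load 34.5 at a = 7.2: Pab(L + b)/(6LEI) = 278.2/EI
  span BC: point load 67 at a = 10.8: Pab(L + b)/(6LEI) = 159.2/EI
  relative rotation θ_0 = (404.6 + 437.4)/EI = 842/EI
A unit hogging moment at B produces rotation L₁/(3EI) + L₂/(3EI) = 6.333/EI.
Compatibility: M_B·(L₁+L₂)/(3EI) = θ_0, giving M_B = 132.9 kN·m (hogging).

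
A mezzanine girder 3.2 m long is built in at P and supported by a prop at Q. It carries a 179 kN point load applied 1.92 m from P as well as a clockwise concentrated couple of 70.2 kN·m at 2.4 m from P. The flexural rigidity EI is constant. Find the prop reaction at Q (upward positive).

Choose R_Q as the redundant. The primary structure is the cantilever fixed at P.
Free-end deflection of the primary structure under the applied loading (downward +):
  point load 179 at a = 1.92: Pa²(3L − a)/(6EI) = 844.6/EI
  clockwise couple 70.2 at a = 2.4: M₀a(2L − a)/(2EI) = 337/EI
  δ_0 = 1182/EI
Flexibility coefficient — unit upward force at Q: δ_{QQ} = L³/(3EI) = 10.92/EI.
The prop prevents deflection at Q: R_Q = δ_0/δ_{QQ} = 1182/10.92 = 108.2 kN.

R_Q = 108.2 kN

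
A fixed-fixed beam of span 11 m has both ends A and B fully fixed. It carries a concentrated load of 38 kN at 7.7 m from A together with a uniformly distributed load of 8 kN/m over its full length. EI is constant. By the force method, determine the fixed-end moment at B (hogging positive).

Release both end moments; the primary structure is a simply-supported span AB with redundants M_A and M_B.
Simple-span end rotations at A and B under the given loads:
  at A: point load 38 at a = 7.7: Pab(L + b)/(6LEI) = 209.2/EI
  at B: point load 38 at a = 7.7: Pab(L + a)/(6LEI) = 273.6/EI
  at A: UDL 8: wL³/(24EI) = 443.7/EI
  at B: UDL 8: wL³/(24EI) = 443.7/EI
  θ_A0 = 652.9/EI,  θ_B0 = 717.2/EI
Flexibility coefficients: a unit moment at one end gives L/(3EI) there and L/(6EI) at the far end, so f₁₁ = f₂₂ = 3.667/EI and f₁₂ = f₂₁ = 1.833/EI.
Compatibility — zero rotation at each built-in end:
  3.667 M_A + 1.833 M_B = 652.9
  1.833 M_A + 3.667 M_B = 717.2
Solving the pair gives M_A = 107 kN·m and M_B = 142.1 kN·m (hogging).

M_B = 142.1 kN·m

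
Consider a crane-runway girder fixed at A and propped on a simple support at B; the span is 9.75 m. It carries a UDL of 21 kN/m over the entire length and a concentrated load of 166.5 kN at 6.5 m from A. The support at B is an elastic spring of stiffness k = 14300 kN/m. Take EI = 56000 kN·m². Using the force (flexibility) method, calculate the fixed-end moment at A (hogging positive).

Release the roller at B. Primary structure: cantilever fixed at A.
Primary-structure tip deflection at B by superposition:
  UDL 21: wL⁴/(8EI) = 23722/EI
  point load 166.5 at a = 6.5: Pa²(3L − a)/(6EI) = 26673/EI
  δ_0 = 50395/EI
Tip deflection under a unit load at B: L³/(3EI) = 309/EI.
With EI = 56000 kN·m²: δ_0 = 0.89991 m and δ_{BB} = 0.005517 m/kN.
Compatibility — the spring shortens by R_B/k under the reaction it provides: δ_0 − R_B·δ_{BB} = R_B/k. With 1/k = 0.00007 m/kN, R_B = δ_0 / (δ_{BB} + 1/k) = 0.89991 / (0.005517 + 0.00007) = 161.1 kN.
Moment equilibrium about A: M_A = Σ(load moments about A) − R_B·L = 2080 − 161.1×9.75 = 509.9 kN·m.

M_A = 509.9 kN·m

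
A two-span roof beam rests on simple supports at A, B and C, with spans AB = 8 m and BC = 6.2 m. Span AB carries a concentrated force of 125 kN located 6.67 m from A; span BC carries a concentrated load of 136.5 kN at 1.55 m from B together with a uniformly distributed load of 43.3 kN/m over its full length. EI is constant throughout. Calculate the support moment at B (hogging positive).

Release continuity at B by inserting a hinge; the redundant is the internal moment M_B. The primary structure is two simply-supported spans AB and BC.
End slopes at the hinge B, treating each span as simply supported:
  span AB: point load 125 at a = 6.67: Pab(L + a)/(6LEI) = 338.9/EI
  span BC: point load 136.5 at a = 1.55: Pab(L + b)/(6LEI) = 286.9/EI
  span BC: UDL 43.3: wL³/(24EI) = 430/EI
  relative rotation θ_0 = (338.9 + 716.9)/EI = 1056/EI
A unit hogging moment at B produces rotation L₁/(3EI) + L₂/(3EI) = 4.733/EI.
Compatibility: M_B·(L₁+L₂)/(3EI) = θ_0, giving M_B = 223.1 kN·m (hogging).

M_B = 223.1 kN·m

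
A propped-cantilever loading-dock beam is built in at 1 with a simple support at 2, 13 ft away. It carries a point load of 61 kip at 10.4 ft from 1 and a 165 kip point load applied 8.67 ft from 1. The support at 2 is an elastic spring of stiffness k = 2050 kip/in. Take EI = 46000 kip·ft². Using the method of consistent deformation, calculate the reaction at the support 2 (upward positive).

Remove the prop at 2; the released (primary) structure is a cantilever built in at 1.
Deflection at 2 on the released cantilever, summing each load's contribution:
  point load 61 at a = 10.4: Pa²(3L − a)/(6EI) = 31449/EI
  point load 165 at a = 8.67: Pa²(3L − a)/(6EI) = 62697/EI
  δ_0 = 94146/EI
Tip deflection under a unit load at 2: L³/(3EI) = 732.3/EI.
With EI = 46000 kip·ft²: δ_0 = 2.0466 ft and δ_{22} = 0.01592 ft/kip.
Compatibility — the spring shortens by R_2/k under the reaction it provides: δ_0 − R_2·δ_{22} = R_2/k. With 1/k = 1/(2050×12) ft/kip = 0.000041 ft/kip, R_2 = δ_0 / (δ_{22} + 1/k) = 2.0466 / (0.01592 + 0.000041) = 128.2 kip.

R_2 = 128.2 kip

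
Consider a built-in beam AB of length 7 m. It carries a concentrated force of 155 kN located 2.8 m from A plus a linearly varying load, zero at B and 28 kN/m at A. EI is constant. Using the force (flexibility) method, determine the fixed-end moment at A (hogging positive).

M_A = 224.8 kN·m

Release both end moments; the primary structure is a simply-supported span AB with redundants M_A and M_B.
On the primary (simply-supported) span, the end slopes from the loading are:
  at A: point load 155 at a = 2.8: Pab(L + b)/(6LEI) = 486.1/EI
  at B: point load 155 at a = 2.8: Pab(L + a)/(6LEI) = 425.3/EI
  at A: triangular load, peak 28: w₀L³/(45EI) = 213.4/EI
  at B: triangular load, peak 28: 7w₀L³/(360EI) = 186.7/EI
  θ_A0 = 699.5/EI,  θ_B0 = 612.1/EI
Flexibility coefficients: a unit moment at one end gives L/(3EI) there and L/(6EI) at the far end, so f₁₁ = f₂₂ = 2.333/EI and f₁₂ = f₂₁ = 1.167/EI.
Compatibility — zero rotation at each built-in end:
  2.333 M_A + 1.167 M_B = 699.5
  1.167 M_A + 2.333 M_B = 612.1
Solving the pair gives M_A = 224.8 kN·m and M_B = 149.9 kN·m (hogging).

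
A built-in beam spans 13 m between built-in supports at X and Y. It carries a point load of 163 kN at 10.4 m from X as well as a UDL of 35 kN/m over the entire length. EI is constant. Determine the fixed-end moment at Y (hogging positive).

M_Y = 764.1 kN·m

Take the two fixed-end moments M_X, M_Y as redundants; the released structure is the simple span XY.
Simple-span end rotations at X and Y under the given loads:
  at X: point load 163 at a = 10.4: Pab(L + b)/(6LEI) = 881.5/EI
  at Y: point load 163 at a = 10.4: Pab(L + a)/(6LEI) = 1322/EI
  at X: UDL 35: wL³/(24EI) = 3204/EI
  at Y: UDL 35: wL³/(24EI) = 3204/EI
  θ_X0 = 4085/EI,  θ_Y0 = 4526/EI
Flexibility coefficients: a unit moment at one end gives L/(3EI) there and L/(6EI) at the far end, so f₁₁ = f₂₂ = 4.333/EI and f₁₂ = f₂₁ = 2.167/EI.
Compatibility — zero rotation at each built-in end:
  4.333 M_X + 2.167 M_Y = 4085
  2.167 M_X + 4.333 M_Y = 4526
Solving the pair gives M_X = 560.7 kN·m and M_Y = 764.1 kN·m (hogging).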